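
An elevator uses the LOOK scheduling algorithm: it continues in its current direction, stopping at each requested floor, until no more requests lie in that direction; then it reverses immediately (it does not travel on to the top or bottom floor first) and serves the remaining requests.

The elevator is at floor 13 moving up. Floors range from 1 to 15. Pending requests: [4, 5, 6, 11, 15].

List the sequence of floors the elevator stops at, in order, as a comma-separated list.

Answer: 15, 11, 6, 5, 4

Derivation:
Current: 13, moving UP
Serve above first (ascending): [15]
Then reverse, serve below (descending): [11, 6, 5, 4]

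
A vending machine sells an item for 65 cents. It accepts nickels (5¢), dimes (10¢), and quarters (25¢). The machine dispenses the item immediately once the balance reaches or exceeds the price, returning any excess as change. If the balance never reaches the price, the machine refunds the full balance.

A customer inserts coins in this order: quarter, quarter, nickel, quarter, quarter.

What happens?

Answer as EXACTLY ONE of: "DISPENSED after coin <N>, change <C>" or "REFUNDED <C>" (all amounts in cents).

Price: 65¢
Coin 1 (quarter, 25¢): balance = 25¢
Coin 2 (quarter, 25¢): balance = 50¢
Coin 3 (nickel, 5¢): balance = 55¢
Coin 4 (quarter, 25¢): balance = 80¢
  → balance >= price → DISPENSE, change = 80 - 65 = 15¢

Answer: DISPENSED after coin 4, change 15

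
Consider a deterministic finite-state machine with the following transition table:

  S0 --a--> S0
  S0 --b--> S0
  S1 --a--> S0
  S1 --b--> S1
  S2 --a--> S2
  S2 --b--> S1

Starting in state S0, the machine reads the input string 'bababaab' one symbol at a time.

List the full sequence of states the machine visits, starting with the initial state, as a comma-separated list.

Answer: S0, S0, S0, S0, S0, S0, S0, S0, S0

Derivation:
Start: S0
  read 'b': S0 --b--> S0
  read 'a': S0 --a--> S0
  read 'b': S0 --b--> S0
  read 'a': S0 --a--> S0
  read 'b': S0 --b--> S0
  read 'a': S0 --a--> S0
  read 'a': S0 --a--> S0
  read 'b': S0 --b--> S0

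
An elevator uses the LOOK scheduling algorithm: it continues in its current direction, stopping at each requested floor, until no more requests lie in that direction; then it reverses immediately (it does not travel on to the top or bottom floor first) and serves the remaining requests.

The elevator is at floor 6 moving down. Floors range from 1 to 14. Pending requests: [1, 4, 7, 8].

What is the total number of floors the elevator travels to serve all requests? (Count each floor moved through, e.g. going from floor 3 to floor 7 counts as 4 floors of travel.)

Start at floor 6 moving down, LOOK stop order: [4, 1, 7, 8]
  6 → 4: |4-6| = 2, total = 2
  4 → 1: |1-4| = 3, total = 5
  1 → 7: |7-1| = 6, total = 11
  7 → 8: |8-7| = 1, total = 12

Answer: 12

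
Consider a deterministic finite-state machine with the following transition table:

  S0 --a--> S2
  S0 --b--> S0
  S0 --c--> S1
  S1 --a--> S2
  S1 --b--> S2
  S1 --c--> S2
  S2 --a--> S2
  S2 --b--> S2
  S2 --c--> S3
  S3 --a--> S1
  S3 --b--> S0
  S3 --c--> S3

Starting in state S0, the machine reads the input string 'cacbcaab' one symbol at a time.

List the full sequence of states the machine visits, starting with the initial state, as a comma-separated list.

Answer: S0, S1, S2, S3, S0, S1, S2, S2, S2

Derivation:
Start: S0
  read 'c': S0 --c--> S1
  read 'a': S1 --a--> S2
  read 'c': S2 --c--> S3
  read 'b': S3 --b--> S0
  read 'c': S0 --c--> S1
  read 'a': S1 --a--> S2
  read 'a': S2 --a--> S2
  read 'b': S2 --b--> S2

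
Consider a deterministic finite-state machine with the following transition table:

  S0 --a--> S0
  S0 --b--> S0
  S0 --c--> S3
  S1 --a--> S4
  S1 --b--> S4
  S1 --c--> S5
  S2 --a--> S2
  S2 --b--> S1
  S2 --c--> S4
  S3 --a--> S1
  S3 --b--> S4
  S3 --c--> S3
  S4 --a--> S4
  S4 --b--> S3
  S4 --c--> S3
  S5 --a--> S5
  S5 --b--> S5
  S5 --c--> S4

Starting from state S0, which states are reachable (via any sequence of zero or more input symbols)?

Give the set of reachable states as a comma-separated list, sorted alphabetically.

BFS from S0:
  visit S0: S0--a-->S0 (seen), S0--b-->S0 (seen), S0--c-->S3 (new)
  visit S3: S3--a-->S1 (new), S3--b-->S4 (new), S3--c-->S3 (seen)
  visit S1: S1--a-->S4 (seen), S1--b-->S4 (seen), S1--c-->S5 (new)
  visit S4: S4--a-->S4 (seen), S4--b-->S3 (seen), S4--c-->S3 (seen)
  visit S5: S5--a-->S5 (seen), S5--b-->S5 (seen), S5--c-->S4 (seen)

Answer: S0, S1, S3, S4, S5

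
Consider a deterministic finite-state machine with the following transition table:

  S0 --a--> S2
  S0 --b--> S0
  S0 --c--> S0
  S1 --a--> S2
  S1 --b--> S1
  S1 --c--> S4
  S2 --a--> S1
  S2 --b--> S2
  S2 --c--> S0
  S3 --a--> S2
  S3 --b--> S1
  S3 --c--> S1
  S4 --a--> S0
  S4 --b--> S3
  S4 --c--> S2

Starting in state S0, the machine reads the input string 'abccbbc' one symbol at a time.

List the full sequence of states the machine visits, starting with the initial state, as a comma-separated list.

Start: S0
  read 'a': S0 --a--> S2
  read 'b': S2 --b--> S2
  read 'c': S2 --c--> S0
  read 'c': S0 --c--> S0
  read 'b': S0 --b--> S0
  read 'b': S0 --b--> S0
  read 'c': S0 --c--> S0

Answer: S0, S2, S2, S0, S0, S0, S0, S0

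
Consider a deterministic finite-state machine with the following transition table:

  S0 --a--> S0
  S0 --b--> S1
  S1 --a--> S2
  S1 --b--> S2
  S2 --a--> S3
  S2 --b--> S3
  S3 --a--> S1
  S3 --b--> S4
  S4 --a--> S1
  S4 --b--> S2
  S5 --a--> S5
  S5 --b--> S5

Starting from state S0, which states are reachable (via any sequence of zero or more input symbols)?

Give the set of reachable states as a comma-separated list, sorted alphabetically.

Answer: S0, S1, S2, S3, S4

Derivation:
BFS from S0:
  visit S0: S0--a-->S0 (seen), S0--b-->S1 (new)
  visit S1: S1--a-->S2 (new), S1--b-->S2 (seen)
  visit S2: S2--a-->S3 (new), S2--b-->S3 (seen)
  visit S3: S3--a-->S1 (seen), S3--b-->S4 (new)
  visit S4: S4--a-->S1 (seen), S4--b-->S2 (seen)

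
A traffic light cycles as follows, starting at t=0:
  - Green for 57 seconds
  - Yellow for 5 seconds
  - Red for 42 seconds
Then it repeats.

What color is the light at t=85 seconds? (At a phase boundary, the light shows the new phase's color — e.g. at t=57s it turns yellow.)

Cycle length = 57 + 5 + 42 = 104s
t = 85, phase_t = 85 mod 104 = 85
85 >= 62 → RED

Answer: red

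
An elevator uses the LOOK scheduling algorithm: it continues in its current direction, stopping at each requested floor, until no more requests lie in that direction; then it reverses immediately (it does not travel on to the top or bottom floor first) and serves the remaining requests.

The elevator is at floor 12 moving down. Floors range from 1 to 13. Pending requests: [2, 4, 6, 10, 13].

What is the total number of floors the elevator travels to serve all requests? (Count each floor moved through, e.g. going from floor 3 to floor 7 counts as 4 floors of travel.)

Start at floor 12 moving down, LOOK stop order: [10, 6, 4, 2, 13]
  12 → 10: |10-12| = 2, total = 2
  10 → 6: |6-10| = 4, total = 6
  6 → 4: |4-6| = 2, total = 8
  4 → 2: |2-4| = 2, total = 10
  2 → 13: |13-2| = 11, total = 21

Answer: 21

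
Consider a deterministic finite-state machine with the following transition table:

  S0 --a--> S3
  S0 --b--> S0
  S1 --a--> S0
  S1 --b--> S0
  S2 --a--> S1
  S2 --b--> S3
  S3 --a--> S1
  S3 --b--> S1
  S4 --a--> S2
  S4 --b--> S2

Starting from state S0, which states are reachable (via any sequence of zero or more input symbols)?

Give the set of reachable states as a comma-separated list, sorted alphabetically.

BFS from S0:
  visit S0: S0--a-->S3 (new), S0--b-->S0 (seen)
  visit S3: S3--a-->S1 (new), S3--b-->S1 (seen)
  visit S1: S1--a-->S0 (seen), S1--b-->S0 (seen)

Answer: S0, S1, S3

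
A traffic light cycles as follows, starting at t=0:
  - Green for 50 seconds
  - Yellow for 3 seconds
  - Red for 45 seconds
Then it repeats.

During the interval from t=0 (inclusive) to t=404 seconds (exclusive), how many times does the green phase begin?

Answer: 5

Derivation:
Cycle = 50+3+45 = 98s
green phase starts at t = k*98 + 0 for k=0,1,2,...
Need k*98+0 < 404 → k < 4.122
k ∈ {0, ..., 4} → 5 starts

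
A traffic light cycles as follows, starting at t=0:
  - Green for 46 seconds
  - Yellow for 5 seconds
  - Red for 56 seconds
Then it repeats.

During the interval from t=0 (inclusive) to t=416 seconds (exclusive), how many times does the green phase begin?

Cycle = 46+5+56 = 107s
green phase starts at t = k*107 + 0 for k=0,1,2,...
Need k*107+0 < 416 → k < 3.888
k ∈ {0, ..., 3} → 4 starts

Answer: 4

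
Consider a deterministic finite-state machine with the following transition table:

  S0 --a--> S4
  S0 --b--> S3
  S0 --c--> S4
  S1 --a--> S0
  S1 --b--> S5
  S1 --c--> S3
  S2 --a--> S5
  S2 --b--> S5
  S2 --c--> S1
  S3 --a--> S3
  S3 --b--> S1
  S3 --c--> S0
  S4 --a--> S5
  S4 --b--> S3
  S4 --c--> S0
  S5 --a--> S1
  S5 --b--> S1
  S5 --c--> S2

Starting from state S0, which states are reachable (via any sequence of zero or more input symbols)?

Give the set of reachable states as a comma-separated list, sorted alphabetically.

Answer: S0, S1, S2, S3, S4, S5

Derivation:
BFS from S0:
  visit S0: S0--a-->S4 (new), S0--b-->S3 (new), S0--c-->S4 (seen)
  visit S4: S4--a-->S5 (new), S4--b-->S3 (seen), S4--c-->S0 (seen)
  visit S3: S3--a-->S3 (seen), S3--b-->S1 (new), S3--c-->S0 (seen)
  visit S5: S5--a-->S1 (seen), S5--b-->S1 (seen), S5--c-->S2 (new)
  visit S1: S1--a-->S0 (seen), S1--b-->S5 (seen), S1--c-->S3 (seen)
  visit S2: S2--a-->S5 (seen), S2--b-->S5 (seen), S2--c-->S1 (seen)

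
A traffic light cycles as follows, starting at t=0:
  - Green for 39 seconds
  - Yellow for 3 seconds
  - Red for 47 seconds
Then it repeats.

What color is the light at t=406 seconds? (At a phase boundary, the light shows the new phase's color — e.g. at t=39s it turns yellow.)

Answer: red

Derivation:
Cycle length = 39 + 3 + 47 = 89s
t = 406, phase_t = 406 mod 89 = 50
50 >= 42 → RED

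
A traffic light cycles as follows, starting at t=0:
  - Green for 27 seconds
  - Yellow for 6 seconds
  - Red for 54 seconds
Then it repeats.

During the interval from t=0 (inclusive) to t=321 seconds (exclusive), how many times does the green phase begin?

Answer: 4

Derivation:
Cycle = 27+6+54 = 87s
green phase starts at t = k*87 + 0 for k=0,1,2,...
Need k*87+0 < 321 → k < 3.690
k ∈ {0, ..., 3} → 4 starts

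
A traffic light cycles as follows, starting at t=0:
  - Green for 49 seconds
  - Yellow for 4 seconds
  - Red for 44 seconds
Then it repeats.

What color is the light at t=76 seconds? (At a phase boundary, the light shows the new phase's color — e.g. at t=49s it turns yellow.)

Cycle length = 49 + 4 + 44 = 97s
t = 76, phase_t = 76 mod 97 = 76
76 >= 53 → RED

Answer: red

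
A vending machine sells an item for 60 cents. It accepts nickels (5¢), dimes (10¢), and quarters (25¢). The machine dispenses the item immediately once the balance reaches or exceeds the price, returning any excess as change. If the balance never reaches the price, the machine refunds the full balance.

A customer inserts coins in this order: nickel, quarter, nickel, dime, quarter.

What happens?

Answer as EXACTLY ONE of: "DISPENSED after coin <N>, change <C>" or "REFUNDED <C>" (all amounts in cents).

Answer: DISPENSED after coin 5, change 10

Derivation:
Price: 60¢
Coin 1 (nickel, 5¢): balance = 5¢
Coin 2 (quarter, 25¢): balance = 30¢
Coin 3 (nickel, 5¢): balance = 35¢
Coin 4 (dime, 10¢): balance = 45¢
Coin 5 (quarter, 25¢): balance = 70¢
  → balance >= price → DISPENSE, change = 70 - 60 = 10¢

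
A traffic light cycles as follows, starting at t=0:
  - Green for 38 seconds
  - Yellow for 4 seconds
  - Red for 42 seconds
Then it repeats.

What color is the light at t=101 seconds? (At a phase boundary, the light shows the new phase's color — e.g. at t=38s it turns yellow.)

Answer: green

Derivation:
Cycle length = 38 + 4 + 42 = 84s
t = 101, phase_t = 101 mod 84 = 17
17 < 38 (green end) → GREEN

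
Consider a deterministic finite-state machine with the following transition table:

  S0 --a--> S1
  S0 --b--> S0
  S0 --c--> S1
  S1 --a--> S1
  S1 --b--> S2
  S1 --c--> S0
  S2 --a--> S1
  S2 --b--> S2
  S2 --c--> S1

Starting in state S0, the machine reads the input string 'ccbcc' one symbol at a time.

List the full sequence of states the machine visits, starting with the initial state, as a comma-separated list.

Answer: S0, S1, S0, S0, S1, S0

Derivation:
Start: S0
  read 'c': S0 --c--> S1
  read 'c': S1 --c--> S0
  read 'b': S0 --b--> S0
  read 'c': S0 --c--> S1
  read 'c': S1 --c--> S0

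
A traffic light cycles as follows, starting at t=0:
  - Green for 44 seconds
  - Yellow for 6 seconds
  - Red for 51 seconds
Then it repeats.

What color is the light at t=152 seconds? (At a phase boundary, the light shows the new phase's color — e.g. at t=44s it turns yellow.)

Cycle length = 44 + 6 + 51 = 101s
t = 152, phase_t = 152 mod 101 = 51
51 >= 50 → RED

Answer: red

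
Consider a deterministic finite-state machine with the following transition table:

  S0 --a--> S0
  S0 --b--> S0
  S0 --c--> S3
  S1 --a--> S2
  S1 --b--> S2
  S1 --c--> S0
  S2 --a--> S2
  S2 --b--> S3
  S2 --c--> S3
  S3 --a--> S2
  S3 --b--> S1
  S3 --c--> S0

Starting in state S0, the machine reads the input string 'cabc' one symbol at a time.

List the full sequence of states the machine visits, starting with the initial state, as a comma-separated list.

Start: S0
  read 'c': S0 --c--> S3
  read 'a': S3 --a--> S2
  read 'b': S2 --b--> S3
  read 'c': S3 --c--> S0

Answer: S0, S3, S2, S3, S0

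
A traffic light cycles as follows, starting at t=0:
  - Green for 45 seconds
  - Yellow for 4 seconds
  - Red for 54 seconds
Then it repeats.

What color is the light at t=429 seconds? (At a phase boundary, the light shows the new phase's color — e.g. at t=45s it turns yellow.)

Cycle length = 45 + 4 + 54 = 103s
t = 429, phase_t = 429 mod 103 = 17
17 < 45 (green end) → GREEN

Answer: green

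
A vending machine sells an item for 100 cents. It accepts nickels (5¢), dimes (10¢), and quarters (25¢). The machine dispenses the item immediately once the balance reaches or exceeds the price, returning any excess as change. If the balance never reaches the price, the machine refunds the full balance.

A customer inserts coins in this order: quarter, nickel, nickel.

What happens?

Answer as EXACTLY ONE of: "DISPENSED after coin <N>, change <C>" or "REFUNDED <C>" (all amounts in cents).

Answer: REFUNDED 35

Derivation:
Price: 100¢
Coin 1 (quarter, 25¢): balance = 25¢
Coin 2 (nickel, 5¢): balance = 30¢
Coin 3 (nickel, 5¢): balance = 35¢
All coins inserted, balance 35¢ < price 100¢ → REFUND 35¢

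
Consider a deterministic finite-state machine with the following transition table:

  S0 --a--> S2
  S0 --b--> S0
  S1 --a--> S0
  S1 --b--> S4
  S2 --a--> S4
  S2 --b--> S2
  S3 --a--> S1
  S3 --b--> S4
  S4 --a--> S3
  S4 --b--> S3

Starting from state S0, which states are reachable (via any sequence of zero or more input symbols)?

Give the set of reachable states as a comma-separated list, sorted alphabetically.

Answer: S0, S1, S2, S3, S4

Derivation:
BFS from S0:
  visit S0: S0--a-->S2 (new), S0--b-->S0 (seen)
  visit S2: S2--a-->S4 (new), S2--b-->S2 (seen)
  visit S4: S4--a-->S3 (new), S4--b-->S3 (seen)
  visit S3: S3--a-->S1 (new), S3--b-->S4 (seen)
  visit S1: S1--a-->S0 (seen), S1--b-->S4 (seen)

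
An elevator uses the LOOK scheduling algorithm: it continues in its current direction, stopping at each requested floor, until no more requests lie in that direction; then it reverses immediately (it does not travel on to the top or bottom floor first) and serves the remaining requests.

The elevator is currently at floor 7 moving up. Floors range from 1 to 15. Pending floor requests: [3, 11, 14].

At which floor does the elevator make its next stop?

Current floor: 7, direction: up
Requests above: [11, 14]
Requests below: [3]
Moving up and requests lie above → nearest above is min([11, 14]) = 11

Answer: 11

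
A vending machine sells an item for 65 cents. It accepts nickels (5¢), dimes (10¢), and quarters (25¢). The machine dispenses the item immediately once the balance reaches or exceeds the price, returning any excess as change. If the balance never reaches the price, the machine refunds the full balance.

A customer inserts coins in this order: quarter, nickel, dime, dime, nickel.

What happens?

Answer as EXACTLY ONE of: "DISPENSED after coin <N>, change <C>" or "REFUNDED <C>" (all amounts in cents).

Price: 65¢
Coin 1 (quarter, 25¢): balance = 25¢
Coin 2 (nickel, 5¢): balance = 30¢
Coin 3 (dime, 10¢): balance = 40¢
Coin 4 (dime, 10¢): balance = 50¢
Coin 5 (nickel, 5¢): balance = 55¢
All coins inserted, balance 55¢ < price 65¢ → REFUND 55¢

Answer: REFUNDED 55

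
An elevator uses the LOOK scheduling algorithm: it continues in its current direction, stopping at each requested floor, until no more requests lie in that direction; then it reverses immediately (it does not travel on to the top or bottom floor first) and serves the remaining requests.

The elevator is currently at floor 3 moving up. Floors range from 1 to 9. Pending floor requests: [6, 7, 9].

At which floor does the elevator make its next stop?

Current floor: 3, direction: up
Requests above: [6, 7, 9]
Requests below: []
Moving up and requests lie above → nearest above is min([6, 7, 9]) = 6

Answer: 6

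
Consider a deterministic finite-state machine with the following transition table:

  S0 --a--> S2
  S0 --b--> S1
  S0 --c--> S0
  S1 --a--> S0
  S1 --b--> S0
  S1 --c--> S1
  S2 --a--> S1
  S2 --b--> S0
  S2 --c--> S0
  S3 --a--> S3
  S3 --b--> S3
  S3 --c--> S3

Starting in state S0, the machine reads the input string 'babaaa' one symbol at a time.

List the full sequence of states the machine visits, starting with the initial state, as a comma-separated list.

Start: S0
  read 'b': S0 --b--> S1
  read 'a': S1 --a--> S0
  read 'b': S0 --b--> S1
  read 'a': S1 --a--> S0
  read 'a': S0 --a--> S2
  read 'a': S2 --a--> S1

Answer: S0, S1, S0, S1, S0, S2, S1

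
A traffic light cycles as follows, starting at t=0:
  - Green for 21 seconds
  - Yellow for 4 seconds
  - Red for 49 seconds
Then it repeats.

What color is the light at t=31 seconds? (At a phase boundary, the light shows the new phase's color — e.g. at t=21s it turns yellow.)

Cycle length = 21 + 4 + 49 = 74s
t = 31, phase_t = 31 mod 74 = 31
31 >= 25 → RED

Answer: red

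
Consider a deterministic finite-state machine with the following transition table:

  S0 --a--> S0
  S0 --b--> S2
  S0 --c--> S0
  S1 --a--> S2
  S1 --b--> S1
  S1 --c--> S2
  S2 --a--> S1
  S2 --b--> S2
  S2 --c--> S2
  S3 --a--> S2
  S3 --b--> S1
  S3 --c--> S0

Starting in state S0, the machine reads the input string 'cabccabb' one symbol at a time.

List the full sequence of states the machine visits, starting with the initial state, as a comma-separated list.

Start: S0
  read 'c': S0 --c--> S0
  read 'a': S0 --a--> S0
  read 'b': S0 --b--> S2
  read 'c': S2 --c--> S2
  read 'c': S2 --c--> S2
  read 'a': S2 --a--> S1
  read 'b': S1 --b--> S1
  read 'b': S1 --b--> S1

Answer: S0, S0, S0, S2, S2, S2, S1, S1, S1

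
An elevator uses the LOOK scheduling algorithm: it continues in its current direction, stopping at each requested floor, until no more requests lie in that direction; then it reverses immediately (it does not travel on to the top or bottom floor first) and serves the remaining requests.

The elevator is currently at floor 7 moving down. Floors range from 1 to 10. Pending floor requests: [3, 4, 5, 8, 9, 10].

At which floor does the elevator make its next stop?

Answer: 5

Derivation:
Current floor: 7, direction: down
Requests above: [8, 9, 10]
Requests below: [3, 4, 5]
Moving down and requests lie below → nearest below is max([3, 4, 5]) = 5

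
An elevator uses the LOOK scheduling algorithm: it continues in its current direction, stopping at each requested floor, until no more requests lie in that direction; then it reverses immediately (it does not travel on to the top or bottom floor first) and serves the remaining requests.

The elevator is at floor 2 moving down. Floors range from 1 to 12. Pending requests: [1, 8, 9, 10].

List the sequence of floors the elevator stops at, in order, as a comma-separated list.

Current: 2, moving DOWN
Serve below first (descending): [1]
Then reverse, serve above (ascending): [8, 9, 10]

Answer: 1, 8, 9, 10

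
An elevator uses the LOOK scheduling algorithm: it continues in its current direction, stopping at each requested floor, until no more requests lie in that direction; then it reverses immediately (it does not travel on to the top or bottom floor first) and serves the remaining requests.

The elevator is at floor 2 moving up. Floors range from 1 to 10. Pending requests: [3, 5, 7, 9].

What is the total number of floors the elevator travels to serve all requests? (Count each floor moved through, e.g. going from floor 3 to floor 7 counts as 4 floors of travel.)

Start at floor 2 moving up, LOOK stop order: [3, 5, 7, 9]
  2 → 3: |3-2| = 1, total = 1
  3 → 5: |5-3| = 2, total = 3
  5 → 7: |7-5| = 2, total = 5
  7 → 9: |9-7| = 2, total = 7

Answer: 7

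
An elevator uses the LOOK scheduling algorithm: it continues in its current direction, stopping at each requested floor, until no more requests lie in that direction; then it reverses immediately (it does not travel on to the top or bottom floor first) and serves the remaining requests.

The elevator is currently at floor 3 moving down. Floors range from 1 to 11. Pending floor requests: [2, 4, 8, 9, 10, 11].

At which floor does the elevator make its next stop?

Answer: 2

Derivation:
Current floor: 3, direction: down
Requests above: [4, 8, 9, 10, 11]
Requests below: [2]
Moving down and requests lie below → nearest below is max([2]) = 2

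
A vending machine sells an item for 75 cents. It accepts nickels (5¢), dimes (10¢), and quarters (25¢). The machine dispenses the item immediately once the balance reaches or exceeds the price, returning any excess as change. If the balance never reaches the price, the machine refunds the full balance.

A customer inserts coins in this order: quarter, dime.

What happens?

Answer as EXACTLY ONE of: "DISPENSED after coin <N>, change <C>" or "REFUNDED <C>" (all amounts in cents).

Answer: REFUNDED 35

Derivation:
Price: 75¢
Coin 1 (quarter, 25¢): balance = 25¢
Coin 2 (dime, 10¢): balance = 35¢
All coins inserted, balance 35¢ < price 75¢ → REFUND 35¢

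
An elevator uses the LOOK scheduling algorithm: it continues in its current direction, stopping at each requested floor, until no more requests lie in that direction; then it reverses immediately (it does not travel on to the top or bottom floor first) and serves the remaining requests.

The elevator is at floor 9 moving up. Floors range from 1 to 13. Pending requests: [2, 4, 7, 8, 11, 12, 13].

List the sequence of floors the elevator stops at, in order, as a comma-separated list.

Answer: 11, 12, 13, 8, 7, 4, 2

Derivation:
Current: 9, moving UP
Serve above first (ascending): [11, 12, 13]
Then reverse, serve below (descending): [8, 7, 4, 2]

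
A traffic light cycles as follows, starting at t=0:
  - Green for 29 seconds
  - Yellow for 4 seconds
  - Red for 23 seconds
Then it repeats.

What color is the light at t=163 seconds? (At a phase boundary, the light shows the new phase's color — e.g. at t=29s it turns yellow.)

Cycle length = 29 + 4 + 23 = 56s
t = 163, phase_t = 163 mod 56 = 51
51 >= 33 → RED

Answer: red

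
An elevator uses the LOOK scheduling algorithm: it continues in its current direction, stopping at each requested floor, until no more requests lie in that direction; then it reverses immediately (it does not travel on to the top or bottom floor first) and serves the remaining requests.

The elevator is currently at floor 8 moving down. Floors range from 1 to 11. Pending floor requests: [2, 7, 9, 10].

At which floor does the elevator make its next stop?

Answer: 7

Derivation:
Current floor: 8, direction: down
Requests above: [9, 10]
Requests below: [2, 7]
Moving down and requests lie below → nearest below is max([2, 7]) = 7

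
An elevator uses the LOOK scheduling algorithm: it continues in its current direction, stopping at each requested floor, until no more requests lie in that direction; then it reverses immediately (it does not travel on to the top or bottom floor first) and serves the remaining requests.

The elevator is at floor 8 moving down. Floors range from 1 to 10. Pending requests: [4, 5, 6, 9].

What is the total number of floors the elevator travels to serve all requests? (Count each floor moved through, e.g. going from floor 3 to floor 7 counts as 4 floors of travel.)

Start at floor 8 moving down, LOOK stop order: [6, 5, 4, 9]
  8 → 6: |6-8| = 2, total = 2
  6 → 5: |5-6| = 1, total = 3
  5 → 4: |4-5| = 1, total = 4
  4 → 9: |9-4| = 5, total = 9

Answer: 9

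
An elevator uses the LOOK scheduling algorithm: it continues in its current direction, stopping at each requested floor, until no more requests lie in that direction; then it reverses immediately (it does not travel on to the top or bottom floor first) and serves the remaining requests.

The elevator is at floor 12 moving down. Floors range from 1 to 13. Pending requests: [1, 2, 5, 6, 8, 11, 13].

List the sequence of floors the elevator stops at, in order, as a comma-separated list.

Current: 12, moving DOWN
Serve below first (descending): [11, 8, 6, 5, 2, 1]
Then reverse, serve above (ascending): [13]

Answer: 11, 8, 6, 5, 2, 1, 13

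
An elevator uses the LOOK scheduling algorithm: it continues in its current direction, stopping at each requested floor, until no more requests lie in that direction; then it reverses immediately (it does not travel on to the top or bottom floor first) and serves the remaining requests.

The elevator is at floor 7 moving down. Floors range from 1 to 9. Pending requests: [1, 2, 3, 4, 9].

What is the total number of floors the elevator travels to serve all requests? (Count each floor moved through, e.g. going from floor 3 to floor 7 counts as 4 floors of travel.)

Start at floor 7 moving down, LOOK stop order: [4, 3, 2, 1, 9]
  7 → 4: |4-7| = 3, total = 3
  4 → 3: |3-4| = 1, total = 4
  3 → 2: |2-3| = 1, total = 5
  2 → 1: |1-2| = 1, total = 6
  1 → 9: |9-1| = 8, total = 14

Answer: 14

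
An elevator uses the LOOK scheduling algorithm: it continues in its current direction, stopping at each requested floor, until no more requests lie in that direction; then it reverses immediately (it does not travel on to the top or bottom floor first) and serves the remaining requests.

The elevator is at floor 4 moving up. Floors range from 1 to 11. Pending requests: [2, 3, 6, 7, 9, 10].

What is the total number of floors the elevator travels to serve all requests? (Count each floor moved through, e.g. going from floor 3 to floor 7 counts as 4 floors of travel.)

Answer: 14

Derivation:
Start at floor 4 moving up, LOOK stop order: [6, 7, 9, 10, 3, 2]
  4 → 6: |6-4| = 2, total = 2
  6 → 7: |7-6| = 1, total = 3
  7 → 9: |9-7| = 2, total = 5
  9 → 10: |10-9| = 1, total = 6
  10 → 3: |3-10| = 7, total = 13
  3 → 2: |2-3| = 1, total = 14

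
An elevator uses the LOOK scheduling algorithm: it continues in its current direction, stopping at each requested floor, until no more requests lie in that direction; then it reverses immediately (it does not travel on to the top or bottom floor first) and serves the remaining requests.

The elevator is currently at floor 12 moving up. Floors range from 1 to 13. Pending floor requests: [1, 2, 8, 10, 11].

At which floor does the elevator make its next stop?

Answer: 11

Derivation:
Current floor: 12, direction: up
Requests above: []
Requests below: [1, 2, 8, 10, 11]
Moving up but no requests above → reverse; nearest below is max([1, 2, 8, 10, 11]) = 11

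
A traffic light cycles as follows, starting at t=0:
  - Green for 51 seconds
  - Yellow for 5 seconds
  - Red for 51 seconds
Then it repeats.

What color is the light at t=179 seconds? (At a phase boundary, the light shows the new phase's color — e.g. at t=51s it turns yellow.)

Cycle length = 51 + 5 + 51 = 107s
t = 179, phase_t = 179 mod 107 = 72
72 >= 56 → RED

Answer: red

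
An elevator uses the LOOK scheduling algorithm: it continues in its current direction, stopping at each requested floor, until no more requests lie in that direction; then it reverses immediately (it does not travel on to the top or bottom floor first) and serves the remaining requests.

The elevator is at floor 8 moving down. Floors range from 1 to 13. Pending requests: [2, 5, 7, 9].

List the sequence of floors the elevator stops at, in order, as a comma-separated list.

Current: 8, moving DOWN
Serve below first (descending): [7, 5, 2]
Then reverse, serve above (ascending): [9]

Answer: 7, 5, 2, 9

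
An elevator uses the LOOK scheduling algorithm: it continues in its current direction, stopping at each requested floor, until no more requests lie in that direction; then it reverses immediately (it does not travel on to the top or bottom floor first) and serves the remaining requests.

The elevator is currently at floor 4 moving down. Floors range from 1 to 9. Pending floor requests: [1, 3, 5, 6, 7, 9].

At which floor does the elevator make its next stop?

Answer: 3

Derivation:
Current floor: 4, direction: down
Requests above: [5, 6, 7, 9]
Requests below: [1, 3]
Moving down and requests lie below → nearest below is max([1, 3]) = 3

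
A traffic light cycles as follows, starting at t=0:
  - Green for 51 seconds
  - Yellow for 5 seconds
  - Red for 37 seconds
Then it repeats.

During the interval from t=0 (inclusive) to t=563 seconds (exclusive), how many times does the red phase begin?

Cycle = 51+5+37 = 93s
red phase starts at t = k*93 + 56 for k=0,1,2,...
Need k*93+56 < 563 → k < 5.452
k ∈ {0, ..., 5} → 6 starts

Answer: 6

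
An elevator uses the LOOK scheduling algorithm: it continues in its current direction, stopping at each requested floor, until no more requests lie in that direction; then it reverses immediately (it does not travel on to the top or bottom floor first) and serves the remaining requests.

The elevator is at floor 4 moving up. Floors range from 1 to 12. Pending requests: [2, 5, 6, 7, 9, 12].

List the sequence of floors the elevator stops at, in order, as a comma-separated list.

Answer: 5, 6, 7, 9, 12, 2

Derivation:
Current: 4, moving UP
Serve above first (ascending): [5, 6, 7, 9, 12]
Then reverse, serve below (descending): [2]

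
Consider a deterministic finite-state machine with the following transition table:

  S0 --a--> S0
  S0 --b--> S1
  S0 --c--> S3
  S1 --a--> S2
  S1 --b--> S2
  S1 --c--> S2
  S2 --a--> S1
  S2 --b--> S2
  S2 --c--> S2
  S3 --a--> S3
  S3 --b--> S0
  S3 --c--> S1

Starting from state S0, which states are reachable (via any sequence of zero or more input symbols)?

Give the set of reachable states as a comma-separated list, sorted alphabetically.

BFS from S0:
  visit S0: S0--a-->S0 (seen), S0--b-->S1 (new), S0--c-->S3 (new)
  visit S1: S1--a-->S2 (new), S1--b-->S2 (seen), S1--c-->S2 (seen)
  visit S3: S3--a-->S3 (seen), S3--b-->S0 (seen), S3--c-->S1 (seen)
  visit S2: S2--a-->S1 (seen), S2--b-->S2 (seen), S2--c-->S2 (seen)

Answer: S0, S1, S2, S3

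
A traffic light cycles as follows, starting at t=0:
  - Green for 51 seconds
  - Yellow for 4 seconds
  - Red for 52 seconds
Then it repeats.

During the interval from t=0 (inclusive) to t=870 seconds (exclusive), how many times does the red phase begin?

Answer: 8

Derivation:
Cycle = 51+4+52 = 107s
red phase starts at t = k*107 + 55 for k=0,1,2,...
Need k*107+55 < 870 → k < 7.617
k ∈ {0, ..., 7} → 8 starts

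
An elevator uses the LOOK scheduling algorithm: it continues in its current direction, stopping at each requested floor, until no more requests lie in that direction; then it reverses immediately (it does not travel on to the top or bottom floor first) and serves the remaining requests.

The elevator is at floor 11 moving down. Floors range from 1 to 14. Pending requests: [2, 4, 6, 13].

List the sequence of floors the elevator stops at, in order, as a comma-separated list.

Answer: 6, 4, 2, 13

Derivation:
Current: 11, moving DOWN
Serve below first (descending): [6, 4, 2]
Then reverse, serve above (ascending): [13]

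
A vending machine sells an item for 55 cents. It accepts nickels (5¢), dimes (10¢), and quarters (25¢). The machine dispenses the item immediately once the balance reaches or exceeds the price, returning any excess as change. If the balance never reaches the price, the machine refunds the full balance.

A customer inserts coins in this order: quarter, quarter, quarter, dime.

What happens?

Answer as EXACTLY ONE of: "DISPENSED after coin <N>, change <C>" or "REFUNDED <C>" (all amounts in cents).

Answer: DISPENSED after coin 3, change 20

Derivation:
Price: 55¢
Coin 1 (quarter, 25¢): balance = 25¢
Coin 2 (quarter, 25¢): balance = 50¢
Coin 3 (quarter, 25¢): balance = 75¢
  → balance >= price → DISPENSE, change = 75 - 55 = 20¢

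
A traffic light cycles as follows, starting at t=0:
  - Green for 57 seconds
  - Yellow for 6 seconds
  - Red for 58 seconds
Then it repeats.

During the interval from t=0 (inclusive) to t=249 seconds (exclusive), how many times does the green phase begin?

Answer: 3

Derivation:
Cycle = 57+6+58 = 121s
green phase starts at t = k*121 + 0 for k=0,1,2,...
Need k*121+0 < 249 → k < 2.058
k ∈ {0, ..., 2} → 3 starts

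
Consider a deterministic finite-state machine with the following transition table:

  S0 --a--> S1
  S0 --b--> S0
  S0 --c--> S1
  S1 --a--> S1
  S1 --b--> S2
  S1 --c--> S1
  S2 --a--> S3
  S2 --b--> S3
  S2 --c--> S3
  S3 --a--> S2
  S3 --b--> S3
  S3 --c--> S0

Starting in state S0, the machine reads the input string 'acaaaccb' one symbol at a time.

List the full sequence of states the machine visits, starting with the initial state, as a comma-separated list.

Start: S0
  read 'a': S0 --a--> S1
  read 'c': S1 --c--> S1
  read 'a': S1 --a--> S1
  read 'a': S1 --a--> S1
  read 'a': S1 --a--> S1
  read 'c': S1 --c--> S1
  read 'c': S1 --c--> S1
  read 'b': S1 --b--> S2

Answer: S0, S1, S1, S1, S1, S1, S1, S1, S2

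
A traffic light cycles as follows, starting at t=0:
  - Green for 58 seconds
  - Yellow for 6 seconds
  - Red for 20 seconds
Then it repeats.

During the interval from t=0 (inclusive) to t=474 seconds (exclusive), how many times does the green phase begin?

Answer: 6

Derivation:
Cycle = 58+6+20 = 84s
green phase starts at t = k*84 + 0 for k=0,1,2,...
Need k*84+0 < 474 → k < 5.643
k ∈ {0, ..., 5} → 6 starts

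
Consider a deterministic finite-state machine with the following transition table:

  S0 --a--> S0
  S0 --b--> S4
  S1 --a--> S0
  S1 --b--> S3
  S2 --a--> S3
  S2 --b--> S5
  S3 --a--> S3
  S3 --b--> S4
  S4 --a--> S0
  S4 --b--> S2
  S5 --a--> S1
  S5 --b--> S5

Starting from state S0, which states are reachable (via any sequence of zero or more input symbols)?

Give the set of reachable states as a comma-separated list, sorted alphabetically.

Answer: S0, S1, S2, S3, S4, S5

Derivation:
BFS from S0:
  visit S0: S0--a-->S0 (seen), S0--b-->S4 (new)
  visit S4: S4--a-->S0 (seen), S4--b-->S2 (new)
  visit S2: S2--a-->S3 (new), S2--b-->S5 (new)
  visit S3: S3--a-->S3 (seen), S3--b-->S4 (seen)
  visit S5: S5--a-->S1 (new), S5--b-->S5 (seen)
  visit S1: S1--a-->S0 (seen), S1--b-->S3 (seen)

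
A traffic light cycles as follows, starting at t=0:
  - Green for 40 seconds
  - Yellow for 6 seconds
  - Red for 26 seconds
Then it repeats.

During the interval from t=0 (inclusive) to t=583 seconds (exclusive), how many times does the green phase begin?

Cycle = 40+6+26 = 72s
green phase starts at t = k*72 + 0 for k=0,1,2,...
Need k*72+0 < 583 → k < 8.097
k ∈ {0, ..., 8} → 9 starts

Answer: 9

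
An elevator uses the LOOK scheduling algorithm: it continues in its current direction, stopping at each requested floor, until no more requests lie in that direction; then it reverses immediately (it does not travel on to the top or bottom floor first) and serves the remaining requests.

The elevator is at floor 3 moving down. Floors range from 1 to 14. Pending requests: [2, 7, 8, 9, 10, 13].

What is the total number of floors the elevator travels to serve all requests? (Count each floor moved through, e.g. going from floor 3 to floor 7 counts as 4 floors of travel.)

Answer: 12

Derivation:
Start at floor 3 moving down, LOOK stop order: [2, 7, 8, 9, 10, 13]
  3 → 2: |2-3| = 1, total = 1
  2 → 7: |7-2| = 5, total = 6
  7 → 8: |8-7| = 1, total = 7
  8 → 9: |9-8| = 1, total = 8
  9 → 10: |10-9| = 1, total = 9
  10 → 13: |13-10| = 3, total = 12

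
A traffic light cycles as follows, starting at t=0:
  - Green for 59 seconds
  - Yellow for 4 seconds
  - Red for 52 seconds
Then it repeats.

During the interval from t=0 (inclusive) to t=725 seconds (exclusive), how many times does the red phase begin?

Cycle = 59+4+52 = 115s
red phase starts at t = k*115 + 63 for k=0,1,2,...
Need k*115+63 < 725 → k < 5.757
k ∈ {0, ..., 5} → 6 starts

Answer: 6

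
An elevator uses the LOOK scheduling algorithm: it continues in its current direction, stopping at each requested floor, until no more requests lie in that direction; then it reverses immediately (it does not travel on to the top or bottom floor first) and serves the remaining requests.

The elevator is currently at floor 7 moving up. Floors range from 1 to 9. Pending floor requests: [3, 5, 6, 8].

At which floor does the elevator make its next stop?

Current floor: 7, direction: up
Requests above: [8]
Requests below: [3, 5, 6]
Moving up and requests lie above → nearest above is min([8]) = 8

Answer: 8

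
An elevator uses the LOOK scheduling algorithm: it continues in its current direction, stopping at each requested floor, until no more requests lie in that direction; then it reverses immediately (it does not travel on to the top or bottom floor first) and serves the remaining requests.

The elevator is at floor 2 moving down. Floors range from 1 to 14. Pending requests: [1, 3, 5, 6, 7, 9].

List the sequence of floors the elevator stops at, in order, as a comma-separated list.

Current: 2, moving DOWN
Serve below first (descending): [1]
Then reverse, serve above (ascending): [3, 5, 6, 7, 9]

Answer: 1, 3, 5, 6, 7, 9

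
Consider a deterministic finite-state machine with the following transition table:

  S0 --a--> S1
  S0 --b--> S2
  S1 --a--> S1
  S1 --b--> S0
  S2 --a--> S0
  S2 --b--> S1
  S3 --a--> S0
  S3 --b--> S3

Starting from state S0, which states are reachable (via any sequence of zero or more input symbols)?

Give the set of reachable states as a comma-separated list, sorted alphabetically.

BFS from S0:
  visit S0: S0--a-->S1 (new), S0--b-->S2 (new)
  visit S1: S1--a-->S1 (seen), S1--b-->S0 (seen)
  visit S2: S2--a-->S0 (seen), S2--b-->S1 (seen)

Answer: S0, S1, S2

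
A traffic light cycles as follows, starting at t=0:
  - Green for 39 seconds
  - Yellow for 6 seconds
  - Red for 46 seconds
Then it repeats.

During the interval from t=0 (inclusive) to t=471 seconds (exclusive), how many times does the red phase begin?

Answer: 5

Derivation:
Cycle = 39+6+46 = 91s
red phase starts at t = k*91 + 45 for k=0,1,2,...
Need k*91+45 < 471 → k < 4.681
k ∈ {0, ..., 4} → 5 starts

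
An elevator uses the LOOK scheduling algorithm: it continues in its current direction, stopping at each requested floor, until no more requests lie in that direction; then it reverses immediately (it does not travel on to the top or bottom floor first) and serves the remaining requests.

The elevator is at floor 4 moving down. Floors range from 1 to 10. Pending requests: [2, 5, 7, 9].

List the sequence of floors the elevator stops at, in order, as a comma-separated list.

Current: 4, moving DOWN
Serve below first (descending): [2]
Then reverse, serve above (ascending): [5, 7, 9]

Answer: 2, 5, 7, 9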